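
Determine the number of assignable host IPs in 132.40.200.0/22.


Host bits = 32 - 22 = 10
Total addresses = 2^10 = 1024
Usable = total - 2 (network and broadcast)
Usable hosts: 1022


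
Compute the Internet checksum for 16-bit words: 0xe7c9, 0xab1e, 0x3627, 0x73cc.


Sum all words (with carry folding):
+ 0xe7c9 = 0xe7c9
+ 0xab1e = 0x92e8
+ 0x3627 = 0xc90f
+ 0x73cc = 0x3cdc
One's complement: ~0x3cdc
Checksum = 0xc323


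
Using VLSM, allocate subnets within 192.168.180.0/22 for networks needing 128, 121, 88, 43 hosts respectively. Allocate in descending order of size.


128 hosts -> /24 (254 usable): 192.168.180.0/24
121 hosts -> /25 (126 usable): 192.168.181.0/25
88 hosts -> /25 (126 usable): 192.168.181.128/25
43 hosts -> /26 (62 usable): 192.168.182.0/26
Allocation: 192.168.180.0/24 (128 hosts, 254 usable); 192.168.181.0/25 (121 hosts, 126 usable); 192.168.181.128/25 (88 hosts, 126 usable); 192.168.182.0/26 (43 hosts, 62 usable)


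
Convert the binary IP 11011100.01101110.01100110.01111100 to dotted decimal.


11011100 = 220
01101110 = 110
01100110 = 102
01111100 = 124
IP: 220.110.102.124


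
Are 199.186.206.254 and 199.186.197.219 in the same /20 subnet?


Mask: 255.255.240.0
199.186.206.254 AND mask = 199.186.192.0
199.186.197.219 AND mask = 199.186.192.0
Yes, same subnet (199.186.192.0)


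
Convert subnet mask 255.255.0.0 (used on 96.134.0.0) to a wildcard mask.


Subnet mask: 255.255.0.0
Wildcard = 255.255.255.255 - subnet mask
255 - 255 = 0
255 - 255 = 0
255 - 0 = 255
255 - 0 = 255
Wildcard: 0.0.255.255


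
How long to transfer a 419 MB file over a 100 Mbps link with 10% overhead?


Effective throughput = 100 * (1 - 10/100) = 90 Mbps
File size in Mb = 419 * 8 = 3352 Mb
Time = 3352 / 90
Time = 37.2444 seconds


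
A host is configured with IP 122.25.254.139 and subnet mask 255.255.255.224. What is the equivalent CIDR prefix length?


Binary: 11111111.11111111.11111111.11100000
Count leading 1s
Prefix: /27


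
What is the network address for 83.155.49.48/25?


IP:   01010011.10011011.00110001.00110000
Mask: 11111111.11111111.11111111.10000000
AND operation:
Net:  01010011.10011011.00110001.00000000
Network: 83.155.49.0/25


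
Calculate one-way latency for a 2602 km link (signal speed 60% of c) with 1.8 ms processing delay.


Speed = 0.6 * 3e5 km/s = 180000 km/s
Propagation delay = 2602 / 180000 = 0.0145 s = 14.4556 ms
Processing delay = 1.8 ms
Total one-way latency = 16.2556 ms


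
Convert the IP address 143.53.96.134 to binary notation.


143 = 10001111
53 = 00110101
96 = 01100000
134 = 10000110
Binary: 10001111.00110101.01100000.10000110


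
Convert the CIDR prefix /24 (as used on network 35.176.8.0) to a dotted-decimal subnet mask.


/24 means 24 network bits, 8 host bits
Binary: 11111111111111111111111100000000
Mask: 255.255.255.0


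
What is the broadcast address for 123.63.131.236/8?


Network: 123.0.0.0/8
Host bits = 24
Set all host bits to 1:
Broadcast: 123.255.255.255


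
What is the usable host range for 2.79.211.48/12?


Network: 2.64.0.0
Broadcast: 2.79.255.255
First usable = network + 1
Last usable = broadcast - 1
Range: 2.64.0.1 to 2.79.255.254


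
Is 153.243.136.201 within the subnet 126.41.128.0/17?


Subnet network: 126.41.128.0
Test IP AND mask: 153.243.128.0
No, 153.243.136.201 is not in 126.41.128.0/17


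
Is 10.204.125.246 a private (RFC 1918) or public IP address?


RFC 1918 private ranges:
  10.0.0.0/8 (10.0.0.0 - 10.255.255.255)
  172.16.0.0/12 (172.16.0.0 - 172.31.255.255)
  192.168.0.0/16 (192.168.0.0 - 192.168.255.255)
Private (in 10.0.0.0/8)


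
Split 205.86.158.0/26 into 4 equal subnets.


New prefix = 26 + 2 = 28
Each subnet has 16 addresses
  205.86.158.0/28
  205.86.158.16/28
  205.86.158.32/28
  205.86.158.48/28
Subnets: 205.86.158.0/28, 205.86.158.16/28, 205.86.158.32/28, 205.86.158.48/28


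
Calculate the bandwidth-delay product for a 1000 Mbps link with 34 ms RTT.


BDP = bandwidth * RTT
= 1000 Mbps * 34 ms
= 1000 * 1e6 * 34 / 1000 bits
= 34000000 bits
= 4250000 bytes
= 4150.3906 KB
BDP = 34000000 bits (4250000 bytes)


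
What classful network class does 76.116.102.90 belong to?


First octet: 76
Binary: 01001100
0xxxxxxx -> Class A (1-126)
Class A, default mask 255.0.0.0 (/8)


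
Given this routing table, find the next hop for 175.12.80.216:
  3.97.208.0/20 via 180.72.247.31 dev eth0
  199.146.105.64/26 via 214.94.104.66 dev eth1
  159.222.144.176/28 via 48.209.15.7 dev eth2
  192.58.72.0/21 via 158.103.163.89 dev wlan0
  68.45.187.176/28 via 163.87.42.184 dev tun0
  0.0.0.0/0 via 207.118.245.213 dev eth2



Longest prefix match for 175.12.80.216:
  /20 3.97.208.0: no
  /26 199.146.105.64: no
  /28 159.222.144.176: no
  /21 192.58.72.0: no
  /28 68.45.187.176: no
  /0 0.0.0.0: MATCH
Selected: next-hop 207.118.245.213 via eth2 (matched /0)


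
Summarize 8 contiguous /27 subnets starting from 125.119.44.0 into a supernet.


Original prefix: /27
Number of subnets: 8 = 2^3
New prefix = 27 - 3 = 24
Supernet: 125.119.44.0/24


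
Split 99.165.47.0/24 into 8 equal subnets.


New prefix = 24 + 3 = 27
Each subnet has 32 addresses
  99.165.47.0/27
  99.165.47.32/27
  99.165.47.64/27
  99.165.47.96/27
  99.165.47.128/27
  99.165.47.160/27
  99.165.47.192/27
  99.165.47.224/27
Subnets: 99.165.47.0/27, 99.165.47.32/27, 99.165.47.64/27, 99.165.47.96/27, 99.165.47.128/27, 99.165.47.160/27, 99.165.47.192/27, 99.165.47.224/27


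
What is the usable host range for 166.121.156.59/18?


Network: 166.121.128.0
Broadcast: 166.121.191.255
First usable = network + 1
Last usable = broadcast - 1
Range: 166.121.128.1 to 166.121.191.254


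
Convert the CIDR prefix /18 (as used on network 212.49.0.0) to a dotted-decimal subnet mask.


/18 means 18 network bits, 14 host bits
Binary: 11111111111111111100000000000000
Mask: 255.255.192.0


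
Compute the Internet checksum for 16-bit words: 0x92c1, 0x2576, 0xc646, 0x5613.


Sum all words (with carry folding):
+ 0x92c1 = 0x92c1
+ 0x2576 = 0xb837
+ 0xc646 = 0x7e7e
+ 0x5613 = 0xd491
One's complement: ~0xd491
Checksum = 0x2b6e


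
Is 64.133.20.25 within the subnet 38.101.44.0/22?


Subnet network: 38.101.44.0
Test IP AND mask: 64.133.20.0
No, 64.133.20.25 is not in 38.101.44.0/22


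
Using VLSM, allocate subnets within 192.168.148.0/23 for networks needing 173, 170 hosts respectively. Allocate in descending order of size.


173 hosts -> /24 (254 usable): 192.168.148.0/24
170 hosts -> /24 (254 usable): 192.168.149.0/24
Allocation: 192.168.148.0/24 (173 hosts, 254 usable); 192.168.149.0/24 (170 hosts, 254 usable)


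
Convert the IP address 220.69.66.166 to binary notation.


220 = 11011100
69 = 01000101
66 = 01000010
166 = 10100110
Binary: 11011100.01000101.01000010.10100110


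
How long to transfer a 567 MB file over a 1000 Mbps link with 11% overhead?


Effective throughput = 1000 * (1 - 11/100) = 890 Mbps
File size in Mb = 567 * 8 = 4536 Mb
Time = 4536 / 890
Time = 5.0966 seconds


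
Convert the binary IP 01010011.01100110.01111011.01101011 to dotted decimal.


01010011 = 83
01100110 = 102
01111011 = 123
01101011 = 107
IP: 83.102.123.107


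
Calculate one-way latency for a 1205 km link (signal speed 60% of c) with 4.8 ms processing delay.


Speed = 0.6 * 3e5 km/s = 180000 km/s
Propagation delay = 1205 / 180000 = 0.0067 s = 6.6944 ms
Processing delay = 4.8 ms
Total one-way latency = 11.4944 ms


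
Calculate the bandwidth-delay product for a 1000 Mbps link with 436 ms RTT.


BDP = bandwidth * RTT
= 1000 Mbps * 436 ms
= 1000 * 1e6 * 436 / 1000 bits
= 436000000 bits
= 54500000 bytes
= 53222.6562 KB
BDP = 436000000 bits (54500000 bytes)


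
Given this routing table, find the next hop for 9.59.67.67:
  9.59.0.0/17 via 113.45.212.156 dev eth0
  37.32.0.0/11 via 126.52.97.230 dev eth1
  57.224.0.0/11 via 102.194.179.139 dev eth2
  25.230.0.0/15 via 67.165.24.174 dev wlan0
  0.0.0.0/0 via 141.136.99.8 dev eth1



Longest prefix match for 9.59.67.67:
  /17 9.59.0.0: MATCH
  /11 37.32.0.0: no
  /11 57.224.0.0: no
  /15 25.230.0.0: no
  /0 0.0.0.0: MATCH
Selected: next-hop 113.45.212.156 via eth0 (matched /17)


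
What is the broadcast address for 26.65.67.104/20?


Network: 26.65.64.0/20
Host bits = 12
Set all host bits to 1:
Broadcast: 26.65.79.255


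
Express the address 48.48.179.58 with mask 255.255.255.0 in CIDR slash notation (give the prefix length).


Binary: 11111111.11111111.11111111.00000000
Count leading 1s
Prefix: /24


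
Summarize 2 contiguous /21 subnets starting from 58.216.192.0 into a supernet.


Original prefix: /21
Number of subnets: 2 = 2^1
New prefix = 21 - 1 = 20
Supernet: 58.216.192.0/20


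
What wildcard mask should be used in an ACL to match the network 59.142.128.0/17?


Subnet mask: 255.255.128.0
Wildcard = 255.255.255.255 - subnet mask
255 - 255 = 0
255 - 255 = 0
255 - 128 = 127
255 - 0 = 255
Wildcard: 0.0.127.255


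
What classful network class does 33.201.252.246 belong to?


First octet: 33
Binary: 00100001
0xxxxxxx -> Class A (1-126)
Class A, default mask 255.0.0.0 (/8)


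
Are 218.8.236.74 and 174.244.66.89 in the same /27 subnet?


Mask: 255.255.255.224
218.8.236.74 AND mask = 218.8.236.64
174.244.66.89 AND mask = 174.244.66.64
No, different subnets (218.8.236.64 vs 174.244.66.64)


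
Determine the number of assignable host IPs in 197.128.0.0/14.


Host bits = 32 - 14 = 18
Total addresses = 2^18 = 262144
Usable = total - 2 (network and broadcast)
Usable hosts: 262142


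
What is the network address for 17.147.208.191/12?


IP:   00010001.10010011.11010000.10111111
Mask: 11111111.11110000.00000000.00000000
AND operation:
Net:  00010001.10010000.00000000.00000000
Network: 17.144.0.0/12


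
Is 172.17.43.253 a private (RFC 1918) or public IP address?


RFC 1918 private ranges:
  10.0.0.0/8 (10.0.0.0 - 10.255.255.255)
  172.16.0.0/12 (172.16.0.0 - 172.31.255.255)
  192.168.0.0/16 (192.168.0.0 - 192.168.255.255)
Private (in 172.16.0.0/12)


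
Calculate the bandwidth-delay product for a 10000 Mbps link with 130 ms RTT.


BDP = bandwidth * RTT
= 10000 Mbps * 130 ms
= 10000 * 1e6 * 130 / 1000 bits
= 1300000000 bits
= 162500000 bytes
= 158691.4062 KB
BDP = 1300000000 bits (162500000 bytes)


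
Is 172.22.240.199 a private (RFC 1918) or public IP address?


RFC 1918 private ranges:
  10.0.0.0/8 (10.0.0.0 - 10.255.255.255)
  172.16.0.0/12 (172.16.0.0 - 172.31.255.255)
  192.168.0.0/16 (192.168.0.0 - 192.168.255.255)
Private (in 172.16.0.0/12)


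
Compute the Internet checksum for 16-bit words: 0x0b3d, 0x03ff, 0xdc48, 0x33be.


Sum all words (with carry folding):
+ 0x0b3d = 0x0b3d
+ 0x03ff = 0x0f3c
+ 0xdc48 = 0xeb84
+ 0x33be = 0x1f43
One's complement: ~0x1f43
Checksum = 0xe0bc


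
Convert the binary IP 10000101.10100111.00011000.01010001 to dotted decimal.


10000101 = 133
10100111 = 167
00011000 = 24
01010001 = 81
IP: 133.167.24.81


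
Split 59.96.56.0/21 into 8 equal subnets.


New prefix = 21 + 3 = 24
Each subnet has 256 addresses
  59.96.56.0/24
  59.96.57.0/24
  59.96.58.0/24
  59.96.59.0/24
  59.96.60.0/24
  59.96.61.0/24
  59.96.62.0/24
  59.96.63.0/24
Subnets: 59.96.56.0/24, 59.96.57.0/24, 59.96.58.0/24, 59.96.59.0/24, 59.96.60.0/24, 59.96.61.0/24, 59.96.62.0/24, 59.96.63.0/24


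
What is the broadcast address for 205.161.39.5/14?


Network: 205.160.0.0/14
Host bits = 18
Set all host bits to 1:
Broadcast: 205.163.255.255


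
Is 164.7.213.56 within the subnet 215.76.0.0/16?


Subnet network: 215.76.0.0
Test IP AND mask: 164.7.0.0
No, 164.7.213.56 is not in 215.76.0.0/16


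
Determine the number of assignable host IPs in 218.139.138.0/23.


Host bits = 32 - 23 = 9
Total addresses = 2^9 = 512
Usable = total - 2 (network and broadcast)
Usable hosts: 510


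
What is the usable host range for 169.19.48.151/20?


Network: 169.19.48.0
Broadcast: 169.19.63.255
First usable = network + 1
Last usable = broadcast - 1
Range: 169.19.48.1 to 169.19.63.254


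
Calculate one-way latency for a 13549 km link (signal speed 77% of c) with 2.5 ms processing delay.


Speed = 0.77 * 3e5 km/s = 231000 km/s
Propagation delay = 13549 / 231000 = 0.0587 s = 58.6537 ms
Processing delay = 2.5 ms
Total one-way latency = 61.1537 ms


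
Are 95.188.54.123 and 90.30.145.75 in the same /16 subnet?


Mask: 255.255.0.0
95.188.54.123 AND mask = 95.188.0.0
90.30.145.75 AND mask = 90.30.0.0
No, different subnets (95.188.0.0 vs 90.30.0.0)


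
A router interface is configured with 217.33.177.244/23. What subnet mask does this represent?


/23 means 23 network bits, 9 host bits
Binary: 11111111111111111111111000000000
Mask: 255.255.254.0


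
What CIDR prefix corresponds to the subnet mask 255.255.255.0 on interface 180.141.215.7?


Binary: 11111111.11111111.11111111.00000000
Count leading 1s
Prefix: /24


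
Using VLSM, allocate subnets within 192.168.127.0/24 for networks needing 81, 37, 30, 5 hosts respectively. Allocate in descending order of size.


81 hosts -> /25 (126 usable): 192.168.127.0/25
37 hosts -> /26 (62 usable): 192.168.127.128/26
30 hosts -> /27 (30 usable): 192.168.127.192/27
5 hosts -> /29 (6 usable): 192.168.127.224/29
Allocation: 192.168.127.0/25 (81 hosts, 126 usable); 192.168.127.128/26 (37 hosts, 62 usable); 192.168.127.192/27 (30 hosts, 30 usable); 192.168.127.224/29 (5 hosts, 6 usable)


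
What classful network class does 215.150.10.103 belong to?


First octet: 215
Binary: 11010111
110xxxxx -> Class C (192-223)
Class C, default mask 255.255.255.0 (/24)


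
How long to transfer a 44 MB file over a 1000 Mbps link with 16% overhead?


Effective throughput = 1000 * (1 - 16/100) = 840 Mbps
File size in Mb = 44 * 8 = 352 Mb
Time = 352 / 840
Time = 0.419 seconds


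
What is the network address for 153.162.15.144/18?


IP:   10011001.10100010.00001111.10010000
Mask: 11111111.11111111.11000000.00000000
AND operation:
Net:  10011001.10100010.00000000.00000000
Network: 153.162.0.0/18


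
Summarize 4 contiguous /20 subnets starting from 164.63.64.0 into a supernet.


Original prefix: /20
Number of subnets: 4 = 2^2
New prefix = 20 - 2 = 18
Supernet: 164.63.64.0/18


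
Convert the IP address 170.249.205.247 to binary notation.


170 = 10101010
249 = 11111001
205 = 11001101
247 = 11110111
Binary: 10101010.11111001.11001101.11110111


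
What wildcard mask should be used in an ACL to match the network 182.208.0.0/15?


Subnet mask: 255.254.0.0
Wildcard = 255.255.255.255 - subnet mask
255 - 255 = 0
255 - 254 = 1
255 - 0 = 255
255 - 0 = 255
Wildcard: 0.1.255.255


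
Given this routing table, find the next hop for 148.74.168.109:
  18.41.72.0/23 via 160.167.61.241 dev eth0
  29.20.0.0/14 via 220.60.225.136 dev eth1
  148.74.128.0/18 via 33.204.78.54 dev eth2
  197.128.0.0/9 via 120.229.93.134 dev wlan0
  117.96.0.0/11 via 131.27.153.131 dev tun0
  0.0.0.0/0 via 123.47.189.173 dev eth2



Longest prefix match for 148.74.168.109:
  /23 18.41.72.0: no
  /14 29.20.0.0: no
  /18 148.74.128.0: MATCH
  /9 197.128.0.0: no
  /11 117.96.0.0: no
  /0 0.0.0.0: MATCH
Selected: next-hop 33.204.78.54 via eth2 (matched /18)


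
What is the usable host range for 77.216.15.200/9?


Network: 77.128.0.0
Broadcast: 77.255.255.255
First usable = network + 1
Last usable = broadcast - 1
Range: 77.128.0.1 to 77.255.255.254


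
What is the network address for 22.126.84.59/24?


IP:   00010110.01111110.01010100.00111011
Mask: 11111111.11111111.11111111.00000000
AND operation:
Net:  00010110.01111110.01010100.00000000
Network: 22.126.84.0/24


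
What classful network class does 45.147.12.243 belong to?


First octet: 45
Binary: 00101101
0xxxxxxx -> Class A (1-126)
Class A, default mask 255.0.0.0 (/8)


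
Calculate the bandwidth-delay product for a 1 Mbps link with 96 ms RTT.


BDP = bandwidth * RTT
= 1 Mbps * 96 ms
= 1 * 1e6 * 96 / 1000 bits
= 96000 bits
= 12000 bytes
= 11.7188 KB
BDP = 96000 bits (12000 bytes)


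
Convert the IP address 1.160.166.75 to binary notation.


1 = 00000001
160 = 10100000
166 = 10100110
75 = 01001011
Binary: 00000001.10100000.10100110.01001011


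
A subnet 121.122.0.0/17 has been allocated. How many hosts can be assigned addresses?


Host bits = 32 - 17 = 15
Total addresses = 2^15 = 32768
Usable = total - 2 (network and broadcast)
Usable hosts: 32766


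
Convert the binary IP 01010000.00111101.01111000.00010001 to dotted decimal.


01010000 = 80
00111101 = 61
01111000 = 120
00010001 = 17
IP: 80.61.120.17


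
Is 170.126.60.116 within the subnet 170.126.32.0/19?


Subnet network: 170.126.32.0
Test IP AND mask: 170.126.32.0
Yes, 170.126.60.116 is in 170.126.32.0/19


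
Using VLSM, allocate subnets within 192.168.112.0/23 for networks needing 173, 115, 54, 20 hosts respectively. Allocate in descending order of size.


173 hosts -> /24 (254 usable): 192.168.112.0/24
115 hosts -> /25 (126 usable): 192.168.113.0/25
54 hosts -> /26 (62 usable): 192.168.113.128/26
20 hosts -> /27 (30 usable): 192.168.113.192/27
Allocation: 192.168.112.0/24 (173 hosts, 254 usable); 192.168.113.0/25 (115 hosts, 126 usable); 192.168.113.128/26 (54 hosts, 62 usable); 192.168.113.192/27 (20 hosts, 30 usable)


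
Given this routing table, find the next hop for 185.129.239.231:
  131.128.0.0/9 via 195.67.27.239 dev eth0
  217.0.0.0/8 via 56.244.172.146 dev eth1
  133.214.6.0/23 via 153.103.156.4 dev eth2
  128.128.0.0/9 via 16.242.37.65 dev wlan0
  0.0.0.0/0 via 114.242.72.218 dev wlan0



Longest prefix match for 185.129.239.231:
  /9 131.128.0.0: no
  /8 217.0.0.0: no
  /23 133.214.6.0: no
  /9 128.128.0.0: no
  /0 0.0.0.0: MATCH
Selected: next-hop 114.242.72.218 via wlan0 (matched /0)


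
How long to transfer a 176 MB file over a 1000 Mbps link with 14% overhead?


Effective throughput = 1000 * (1 - 14/100) = 860 Mbps
File size in Mb = 176 * 8 = 1408 Mb
Time = 1408 / 860
Time = 1.6372 seconds


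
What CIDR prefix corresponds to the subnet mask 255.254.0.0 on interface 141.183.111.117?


Binary: 11111111.11111110.00000000.00000000
Count leading 1s
Prefix: /15


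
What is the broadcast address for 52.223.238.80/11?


Network: 52.192.0.0/11
Host bits = 21
Set all host bits to 1:
Broadcast: 52.223.255.255


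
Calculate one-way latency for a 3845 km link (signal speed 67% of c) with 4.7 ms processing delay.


Speed = 0.67 * 3e5 km/s = 201000 km/s
Propagation delay = 3845 / 201000 = 0.0191 s = 19.1294 ms
Processing delay = 4.7 ms
Total one-way latency = 23.8294 ms


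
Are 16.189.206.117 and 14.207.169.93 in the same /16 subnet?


Mask: 255.255.0.0
16.189.206.117 AND mask = 16.189.0.0
14.207.169.93 AND mask = 14.207.0.0
No, different subnets (16.189.0.0 vs 14.207.0.0)


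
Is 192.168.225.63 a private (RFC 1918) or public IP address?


RFC 1918 private ranges:
  10.0.0.0/8 (10.0.0.0 - 10.255.255.255)
  172.16.0.0/12 (172.16.0.0 - 172.31.255.255)
  192.168.0.0/16 (192.168.0.0 - 192.168.255.255)
Private (in 192.168.0.0/16)


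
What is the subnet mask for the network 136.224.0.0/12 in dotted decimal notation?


/12 means 12 network bits, 20 host bits
Binary: 11111111111100000000000000000000
Mask: 255.240.0.0


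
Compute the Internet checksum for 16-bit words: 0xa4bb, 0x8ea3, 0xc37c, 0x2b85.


Sum all words (with carry folding):
+ 0xa4bb = 0xa4bb
+ 0x8ea3 = 0x335f
+ 0xc37c = 0xf6db
+ 0x2b85 = 0x2261
One's complement: ~0x2261
Checksum = 0xdd9e


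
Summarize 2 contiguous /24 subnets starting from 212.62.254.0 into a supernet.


Original prefix: /24
Number of subnets: 2 = 2^1
New prefix = 24 - 1 = 23
Supernet: 212.62.254.0/23


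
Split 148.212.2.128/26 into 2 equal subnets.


New prefix = 26 + 1 = 27
Each subnet has 32 addresses
  148.212.2.128/27
  148.212.2.160/27
Subnets: 148.212.2.128/27, 148.212.2.160/27


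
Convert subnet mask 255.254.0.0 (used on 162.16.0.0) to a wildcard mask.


Subnet mask: 255.254.0.0
Wildcard = 255.255.255.255 - subnet mask
255 - 255 = 0
255 - 254 = 1
255 - 0 = 255
255 - 0 = 255
Wildcard: 0.1.255.255


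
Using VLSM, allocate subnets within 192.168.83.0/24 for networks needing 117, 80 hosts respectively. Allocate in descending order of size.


117 hosts -> /25 (126 usable): 192.168.83.0/25
80 hosts -> /25 (126 usable): 192.168.83.128/25
Allocation: 192.168.83.0/25 (117 hosts, 126 usable); 192.168.83.128/25 (80 hosts, 126 usable)


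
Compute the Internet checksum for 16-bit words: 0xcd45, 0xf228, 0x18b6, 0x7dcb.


Sum all words (with carry folding):
+ 0xcd45 = 0xcd45
+ 0xf228 = 0xbf6e
+ 0x18b6 = 0xd824
+ 0x7dcb = 0x55f0
One's complement: ~0x55f0
Checksum = 0xaa0f


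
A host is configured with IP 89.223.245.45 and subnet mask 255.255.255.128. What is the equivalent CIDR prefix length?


Binary: 11111111.11111111.11111111.10000000
Count leading 1s
Prefix: /25


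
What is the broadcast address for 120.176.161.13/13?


Network: 120.176.0.0/13
Host bits = 19
Set all host bits to 1:
Broadcast: 120.183.255.255


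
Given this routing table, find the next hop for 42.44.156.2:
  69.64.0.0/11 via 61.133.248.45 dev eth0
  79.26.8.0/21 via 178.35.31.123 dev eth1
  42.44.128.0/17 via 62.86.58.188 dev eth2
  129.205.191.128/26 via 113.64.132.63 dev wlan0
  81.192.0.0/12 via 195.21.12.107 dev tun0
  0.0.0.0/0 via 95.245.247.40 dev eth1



Longest prefix match for 42.44.156.2:
  /11 69.64.0.0: no
  /21 79.26.8.0: no
  /17 42.44.128.0: MATCH
  /26 129.205.191.128: no
  /12 81.192.0.0: no
  /0 0.0.0.0: MATCH
Selected: next-hop 62.86.58.188 via eth2 (matched /17)


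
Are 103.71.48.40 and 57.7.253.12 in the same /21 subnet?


Mask: 255.255.248.0
103.71.48.40 AND mask = 103.71.48.0
57.7.253.12 AND mask = 57.7.248.0
No, different subnets (103.71.48.0 vs 57.7.248.0)


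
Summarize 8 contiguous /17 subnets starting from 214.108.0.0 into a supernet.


Original prefix: /17
Number of subnets: 8 = 2^3
New prefix = 17 - 3 = 14
Supernet: 214.108.0.0/14


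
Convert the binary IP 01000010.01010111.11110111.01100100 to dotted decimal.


01000010 = 66
01010111 = 87
11110111 = 247
01100100 = 100
IP: 66.87.247.100


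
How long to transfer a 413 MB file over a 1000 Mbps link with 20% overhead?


Effective throughput = 1000 * (1 - 20/100) = 800 Mbps
File size in Mb = 413 * 8 = 3304 Mb
Time = 3304 / 800
Time = 4.13 seconds


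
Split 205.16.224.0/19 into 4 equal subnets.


New prefix = 19 + 2 = 21
Each subnet has 2048 addresses
  205.16.224.0/21
  205.16.232.0/21
  205.16.240.0/21
  205.16.248.0/21
Subnets: 205.16.224.0/21, 205.16.232.0/21, 205.16.240.0/21, 205.16.248.0/21


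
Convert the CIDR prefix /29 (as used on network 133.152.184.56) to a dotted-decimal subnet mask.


/29 means 29 network bits, 3 host bits
Binary: 11111111111111111111111111111000
Mask: 255.255.255.248


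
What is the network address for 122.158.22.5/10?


IP:   01111010.10011110.00010110.00000101
Mask: 11111111.11000000.00000000.00000000
AND operation:
Net:  01111010.10000000.00000000.00000000
Network: 122.128.0.0/10


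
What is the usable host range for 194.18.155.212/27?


Network: 194.18.155.192
Broadcast: 194.18.155.223
First usable = network + 1
Last usable = broadcast - 1
Range: 194.18.155.193 to 194.18.155.222


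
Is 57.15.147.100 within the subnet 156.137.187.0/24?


Subnet network: 156.137.187.0
Test IP AND mask: 57.15.147.0
No, 57.15.147.100 is not in 156.137.187.0/24


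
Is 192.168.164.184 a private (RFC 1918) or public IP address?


RFC 1918 private ranges:
  10.0.0.0/8 (10.0.0.0 - 10.255.255.255)
  172.16.0.0/12 (172.16.0.0 - 172.31.255.255)
  192.168.0.0/16 (192.168.0.0 - 192.168.255.255)
Private (in 192.168.0.0/16)


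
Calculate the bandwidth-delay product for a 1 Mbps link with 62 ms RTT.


BDP = bandwidth * RTT
= 1 Mbps * 62 ms
= 1 * 1e6 * 62 / 1000 bits
= 62000 bits
= 7750 bytes
= 7.5684 KB
BDP = 62000 bits (7750 bytes)


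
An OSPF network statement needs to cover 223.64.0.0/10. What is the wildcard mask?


Subnet mask: 255.192.0.0
Wildcard = 255.255.255.255 - subnet mask
255 - 255 = 0
255 - 192 = 63
255 - 0 = 255
255 - 0 = 255
Wildcard: 0.63.255.255


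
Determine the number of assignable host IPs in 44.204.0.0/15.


Host bits = 32 - 15 = 17
Total addresses = 2^17 = 131072
Usable = total - 2 (network and broadcast)
Usable hosts: 131070


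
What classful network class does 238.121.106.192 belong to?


First octet: 238
Binary: 11101110
1110xxxx -> Class D (224-239)
Class D (multicast), default mask N/A


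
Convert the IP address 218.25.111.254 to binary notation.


218 = 11011010
25 = 00011001
111 = 01101111
254 = 11111110
Binary: 11011010.00011001.01101111.11111110


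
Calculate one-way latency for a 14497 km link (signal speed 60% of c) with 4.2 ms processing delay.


Speed = 0.6 * 3e5 km/s = 180000 km/s
Propagation delay = 14497 / 180000 = 0.0805 s = 80.5389 ms
Processing delay = 4.2 ms
Total one-way latency = 84.7389 ms


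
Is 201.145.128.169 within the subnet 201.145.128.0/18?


Subnet network: 201.145.128.0
Test IP AND mask: 201.145.128.0
Yes, 201.145.128.169 is in 201.145.128.0/18


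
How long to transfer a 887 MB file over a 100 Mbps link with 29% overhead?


Effective throughput = 100 * (1 - 29/100) = 71 Mbps
File size in Mb = 887 * 8 = 7096 Mb
Time = 7096 / 71
Time = 99.9437 seconds


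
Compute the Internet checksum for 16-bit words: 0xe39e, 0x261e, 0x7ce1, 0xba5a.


Sum all words (with carry folding):
+ 0xe39e = 0xe39e
+ 0x261e = 0x09bd
+ 0x7ce1 = 0x869e
+ 0xba5a = 0x40f9
One's complement: ~0x40f9
Checksum = 0xbf06


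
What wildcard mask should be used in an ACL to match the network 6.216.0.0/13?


Subnet mask: 255.248.0.0
Wildcard = 255.255.255.255 - subnet mask
255 - 255 = 0
255 - 248 = 7
255 - 0 = 255
255 - 0 = 255
Wildcard: 0.7.255.255


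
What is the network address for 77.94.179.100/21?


IP:   01001101.01011110.10110011.01100100
Mask: 11111111.11111111.11111000.00000000
AND operation:
Net:  01001101.01011110.10110000.00000000
Network: 77.94.176.0/21


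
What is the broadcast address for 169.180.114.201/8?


Network: 169.0.0.0/8
Host bits = 24
Set all host bits to 1:
Broadcast: 169.255.255.255


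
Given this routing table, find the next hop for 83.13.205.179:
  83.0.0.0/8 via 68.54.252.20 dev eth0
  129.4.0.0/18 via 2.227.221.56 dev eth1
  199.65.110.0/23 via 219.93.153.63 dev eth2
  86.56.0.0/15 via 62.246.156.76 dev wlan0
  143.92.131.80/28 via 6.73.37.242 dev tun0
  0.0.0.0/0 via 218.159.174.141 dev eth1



Longest prefix match for 83.13.205.179:
  /8 83.0.0.0: MATCH
  /18 129.4.0.0: no
  /23 199.65.110.0: no
  /15 86.56.0.0: no
  /28 143.92.131.80: no
  /0 0.0.0.0: MATCH
Selected: next-hop 68.54.252.20 via eth0 (matched /8)


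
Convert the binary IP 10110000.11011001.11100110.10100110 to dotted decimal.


10110000 = 176
11011001 = 217
11100110 = 230
10100110 = 166
IP: 176.217.230.166


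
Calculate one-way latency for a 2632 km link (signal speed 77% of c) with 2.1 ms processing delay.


Speed = 0.77 * 3e5 km/s = 231000 km/s
Propagation delay = 2632 / 231000 = 0.0114 s = 11.3939 ms
Processing delay = 2.1 ms
Total one-way latency = 13.4939 ms


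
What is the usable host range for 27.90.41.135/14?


Network: 27.88.0.0
Broadcast: 27.91.255.255
First usable = network + 1
Last usable = broadcast - 1
Range: 27.88.0.1 to 27.91.255.254


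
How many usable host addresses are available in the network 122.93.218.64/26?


Host bits = 32 - 26 = 6
Total addresses = 2^6 = 64
Usable = total - 2 (network and broadcast)
Usable hosts: 62


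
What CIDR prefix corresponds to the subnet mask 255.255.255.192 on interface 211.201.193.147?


Binary: 11111111.11111111.11111111.11000000
Count leading 1s
Prefix: /26


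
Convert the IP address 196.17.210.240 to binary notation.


196 = 11000100
17 = 00010001
210 = 11010010
240 = 11110000
Binary: 11000100.00010001.11010010.11110000


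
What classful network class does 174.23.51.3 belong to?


First octet: 174
Binary: 10101110
10xxxxxx -> Class B (128-191)
Class B, default mask 255.255.0.0 (/16)


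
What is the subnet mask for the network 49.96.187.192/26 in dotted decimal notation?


/26 means 26 network bits, 6 host bits
Binary: 11111111111111111111111111000000
Mask: 255.255.255.192


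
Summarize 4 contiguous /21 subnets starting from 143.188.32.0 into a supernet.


Original prefix: /21
Number of subnets: 4 = 2^2
New prefix = 21 - 2 = 19
Supernet: 143.188.32.0/19


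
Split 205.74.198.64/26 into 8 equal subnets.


New prefix = 26 + 3 = 29
Each subnet has 8 addresses
  205.74.198.64/29
  205.74.198.72/29
  205.74.198.80/29
  205.74.198.88/29
  205.74.198.96/29
  205.74.198.104/29
  205.74.198.112/29
  205.74.198.120/29
Subnets: 205.74.198.64/29, 205.74.198.72/29, 205.74.198.80/29, 205.74.198.88/29, 205.74.198.96/29, 205.74.198.104/29, 205.74.198.112/29, 205.74.198.120/29


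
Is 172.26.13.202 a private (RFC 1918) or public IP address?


RFC 1918 private ranges:
  10.0.0.0/8 (10.0.0.0 - 10.255.255.255)
  172.16.0.0/12 (172.16.0.0 - 172.31.255.255)
  192.168.0.0/16 (192.168.0.0 - 192.168.255.255)
Private (in 172.16.0.0/12)


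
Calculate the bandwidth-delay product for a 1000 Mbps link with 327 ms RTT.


BDP = bandwidth * RTT
= 1000 Mbps * 327 ms
= 1000 * 1e6 * 327 / 1000 bits
= 327000000 bits
= 40875000 bytes
= 39916.9922 KB
BDP = 327000000 bits (40875000 bytes)


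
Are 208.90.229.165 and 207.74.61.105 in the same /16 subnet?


Mask: 255.255.0.0
208.90.229.165 AND mask = 208.90.0.0
207.74.61.105 AND mask = 207.74.0.0
No, different subnets (208.90.0.0 vs 207.74.0.0)


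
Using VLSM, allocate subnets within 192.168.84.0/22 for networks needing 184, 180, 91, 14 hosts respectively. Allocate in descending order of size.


184 hosts -> /24 (254 usable): 192.168.84.0/24
180 hosts -> /24 (254 usable): 192.168.85.0/24
91 hosts -> /25 (126 usable): 192.168.86.0/25
14 hosts -> /28 (14 usable): 192.168.86.128/28
Allocation: 192.168.84.0/24 (184 hosts, 254 usable); 192.168.85.0/24 (180 hosts, 254 usable); 192.168.86.0/25 (91 hosts, 126 usable); 192.168.86.128/28 (14 hosts, 14 usable)


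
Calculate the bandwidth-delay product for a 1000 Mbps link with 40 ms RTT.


BDP = bandwidth * RTT
= 1000 Mbps * 40 ms
= 1000 * 1e6 * 40 / 1000 bits
= 40000000 bits
= 5000000 bytes
= 4882.8125 KB
BDP = 40000000 bits (5000000 bytes)


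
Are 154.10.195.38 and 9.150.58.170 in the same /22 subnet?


Mask: 255.255.252.0
154.10.195.38 AND mask = 154.10.192.0
9.150.58.170 AND mask = 9.150.56.0
No, different subnets (154.10.192.0 vs 9.150.56.0)


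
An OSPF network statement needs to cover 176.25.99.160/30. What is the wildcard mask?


Subnet mask: 255.255.255.252
Wildcard = 255.255.255.255 - subnet mask
255 - 255 = 0
255 - 255 = 0
255 - 255 = 0
255 - 252 = 3
Wildcard: 0.0.0.3


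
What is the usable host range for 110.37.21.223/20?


Network: 110.37.16.0
Broadcast: 110.37.31.255
First usable = network + 1
Last usable = broadcast - 1
Range: 110.37.16.1 to 110.37.31.254


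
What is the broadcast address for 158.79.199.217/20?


Network: 158.79.192.0/20
Host bits = 12
Set all host bits to 1:
Broadcast: 158.79.207.255


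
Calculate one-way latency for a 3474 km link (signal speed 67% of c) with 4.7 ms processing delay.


Speed = 0.67 * 3e5 km/s = 201000 km/s
Propagation delay = 3474 / 201000 = 0.0173 s = 17.2836 ms
Processing delay = 4.7 ms
Total one-way latency = 21.9836 ms


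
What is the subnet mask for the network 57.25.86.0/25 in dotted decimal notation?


/25 means 25 network bits, 7 host bits
Binary: 11111111111111111111111110000000
Mask: 255.255.255.128


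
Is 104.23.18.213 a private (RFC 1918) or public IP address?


RFC 1918 private ranges:
  10.0.0.0/8 (10.0.0.0 - 10.255.255.255)
  172.16.0.0/12 (172.16.0.0 - 172.31.255.255)
  192.168.0.0/16 (192.168.0.0 - 192.168.255.255)
Public (not in any RFC 1918 range)


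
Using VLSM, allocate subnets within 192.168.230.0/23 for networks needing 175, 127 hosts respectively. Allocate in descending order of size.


175 hosts -> /24 (254 usable): 192.168.230.0/24
127 hosts -> /24 (254 usable): 192.168.231.0/24
Allocation: 192.168.230.0/24 (175 hosts, 254 usable); 192.168.231.0/24 (127 hosts, 254 usable)


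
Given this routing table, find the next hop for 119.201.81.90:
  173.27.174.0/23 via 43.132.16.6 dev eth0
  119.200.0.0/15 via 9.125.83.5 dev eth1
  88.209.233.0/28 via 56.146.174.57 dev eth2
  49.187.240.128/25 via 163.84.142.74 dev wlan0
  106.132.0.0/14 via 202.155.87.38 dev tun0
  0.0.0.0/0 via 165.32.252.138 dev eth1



Longest prefix match for 119.201.81.90:
  /23 173.27.174.0: no
  /15 119.200.0.0: MATCH
  /28 88.209.233.0: no
  /25 49.187.240.128: no
  /14 106.132.0.0: no
  /0 0.0.0.0: MATCH
Selected: next-hop 9.125.83.5 via eth1 (matched /15)


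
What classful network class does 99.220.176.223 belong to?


First octet: 99
Binary: 01100011
0xxxxxxx -> Class A (1-126)
Class A, default mask 255.0.0.0 (/8)


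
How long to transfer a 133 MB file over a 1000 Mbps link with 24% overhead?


Effective throughput = 1000 * (1 - 24/100) = 760 Mbps
File size in Mb = 133 * 8 = 1064 Mb
Time = 1064 / 760
Time = 1.4 seconds


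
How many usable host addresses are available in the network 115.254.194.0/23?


Host bits = 32 - 23 = 9
Total addresses = 2^9 = 512
Usable = total - 2 (network and broadcast)
Usable hosts: 510


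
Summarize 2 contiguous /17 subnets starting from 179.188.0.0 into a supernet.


Original prefix: /17
Number of subnets: 2 = 2^1
New prefix = 17 - 1 = 16
Supernet: 179.188.0.0/16


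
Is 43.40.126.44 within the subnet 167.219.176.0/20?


Subnet network: 167.219.176.0
Test IP AND mask: 43.40.112.0
No, 43.40.126.44 is not in 167.219.176.0/20


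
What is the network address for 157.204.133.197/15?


IP:   10011101.11001100.10000101.11000101
Mask: 11111111.11111110.00000000.00000000
AND operation:
Net:  10011101.11001100.00000000.00000000
Network: 157.204.0.0/15


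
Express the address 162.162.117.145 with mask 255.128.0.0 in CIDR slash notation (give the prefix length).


Binary: 11111111.10000000.00000000.00000000
Count leading 1s
Prefix: /9


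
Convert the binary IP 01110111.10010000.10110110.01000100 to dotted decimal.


01110111 = 119
10010000 = 144
10110110 = 182
01000100 = 68
IP: 119.144.182.68


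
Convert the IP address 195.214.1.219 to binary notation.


195 = 11000011
214 = 11010110
1 = 00000001
219 = 11011011
Binary: 11000011.11010110.00000001.11011011


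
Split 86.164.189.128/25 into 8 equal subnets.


New prefix = 25 + 3 = 28
Each subnet has 16 addresses
  86.164.189.128/28
  86.164.189.144/28
  86.164.189.160/28
  86.164.189.176/28
  86.164.189.192/28
  86.164.189.208/28
  86.164.189.224/28
  86.164.189.240/28
Subnets: 86.164.189.128/28, 86.164.189.144/28, 86.164.189.160/28, 86.164.189.176/28, 86.164.189.192/28, 86.164.189.208/28, 86.164.189.224/28, 86.164.189.240/28


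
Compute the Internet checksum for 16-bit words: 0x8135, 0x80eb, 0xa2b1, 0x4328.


Sum all words (with carry folding):
+ 0x8135 = 0x8135
+ 0x80eb = 0x0221
+ 0xa2b1 = 0xa4d2
+ 0x4328 = 0xe7fa
One's complement: ~0xe7fa
Checksum = 0x1805


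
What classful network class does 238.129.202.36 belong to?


First octet: 238
Binary: 11101110
1110xxxx -> Class D (224-239)
Class D (multicast), default mask N/A


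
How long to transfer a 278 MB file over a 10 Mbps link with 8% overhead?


Effective throughput = 10 * (1 - 8/100) = 9.2 Mbps
File size in Mb = 278 * 8 = 2224 Mb
Time = 2224 / 9.2
Time = 241.7391 seconds


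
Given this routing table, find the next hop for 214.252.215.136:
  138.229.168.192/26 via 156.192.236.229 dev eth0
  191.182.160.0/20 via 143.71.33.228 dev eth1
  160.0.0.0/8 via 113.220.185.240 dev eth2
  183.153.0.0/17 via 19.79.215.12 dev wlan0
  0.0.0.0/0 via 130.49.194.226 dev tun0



Longest prefix match for 214.252.215.136:
  /26 138.229.168.192: no
  /20 191.182.160.0: no
  /8 160.0.0.0: no
  /17 183.153.0.0: no
  /0 0.0.0.0: MATCH
Selected: next-hop 130.49.194.226 via tun0 (matched /0)


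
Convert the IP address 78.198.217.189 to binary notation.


78 = 01001110
198 = 11000110
217 = 11011001
189 = 10111101
Binary: 01001110.11000110.11011001.10111101


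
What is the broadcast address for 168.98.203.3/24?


Network: 168.98.203.0/24
Host bits = 8
Set all host bits to 1:
Broadcast: 168.98.203.255


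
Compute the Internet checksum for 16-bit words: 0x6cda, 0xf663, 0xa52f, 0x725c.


Sum all words (with carry folding):
+ 0x6cda = 0x6cda
+ 0xf663 = 0x633e
+ 0xa52f = 0x086e
+ 0x725c = 0x7aca
One's complement: ~0x7aca
Checksum = 0x8535


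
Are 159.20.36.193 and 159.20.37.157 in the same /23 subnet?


Mask: 255.255.254.0
159.20.36.193 AND mask = 159.20.36.0
159.20.37.157 AND mask = 159.20.36.0
Yes, same subnet (159.20.36.0)


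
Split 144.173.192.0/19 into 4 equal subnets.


New prefix = 19 + 2 = 21
Each subnet has 2048 addresses
  144.173.192.0/21
  144.173.200.0/21
  144.173.208.0/21
  144.173.216.0/21
Subnets: 144.173.192.0/21, 144.173.200.0/21, 144.173.208.0/21, 144.173.216.0/21


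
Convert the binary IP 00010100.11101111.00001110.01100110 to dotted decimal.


00010100 = 20
11101111 = 239
00001110 = 14
01100110 = 102
IP: 20.239.14.102


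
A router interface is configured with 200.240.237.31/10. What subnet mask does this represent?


/10 means 10 network bits, 22 host bits
Binary: 11111111110000000000000000000000
Mask: 255.192.0.0


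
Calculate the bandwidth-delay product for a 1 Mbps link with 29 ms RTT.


BDP = bandwidth * RTT
= 1 Mbps * 29 ms
= 1 * 1e6 * 29 / 1000 bits
= 29000 bits
= 3625 bytes
= 3.54 KB
BDP = 29000 bits (3625 bytes)


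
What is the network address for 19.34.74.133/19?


IP:   00010011.00100010.01001010.10000101
Mask: 11111111.11111111.11100000.00000000
AND operation:
Net:  00010011.00100010.01000000.00000000
Network: 19.34.64.0/19


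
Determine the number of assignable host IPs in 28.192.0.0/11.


Host bits = 32 - 11 = 21
Total addresses = 2^21 = 2097152
Usable = total - 2 (network and broadcast)
Usable hosts: 2097150


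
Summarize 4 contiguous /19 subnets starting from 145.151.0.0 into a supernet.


Original prefix: /19
Number of subnets: 4 = 2^2
New prefix = 19 - 2 = 17
Supernet: 145.151.0.0/17


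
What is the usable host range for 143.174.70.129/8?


Network: 143.0.0.0
Broadcast: 143.255.255.255
First usable = network + 1
Last usable = broadcast - 1
Range: 143.0.0.1 to 143.255.255.254


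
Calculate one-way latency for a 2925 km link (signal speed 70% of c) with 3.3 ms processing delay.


Speed = 0.7 * 3e5 km/s = 210000 km/s
Propagation delay = 2925 / 210000 = 0.0139 s = 13.9286 ms
Processing delay = 3.3 ms
Total one-way latency = 17.2286 ms


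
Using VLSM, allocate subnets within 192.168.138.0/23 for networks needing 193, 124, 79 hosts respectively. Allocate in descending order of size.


193 hosts -> /24 (254 usable): 192.168.138.0/24
124 hosts -> /25 (126 usable): 192.168.139.0/25
79 hosts -> /25 (126 usable): 192.168.139.128/25
Allocation: 192.168.138.0/24 (193 hosts, 254 usable); 192.168.139.0/25 (124 hosts, 126 usable); 192.168.139.128/25 (79 hosts, 126 usable)


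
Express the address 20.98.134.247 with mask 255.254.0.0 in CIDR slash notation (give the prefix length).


Binary: 11111111.11111110.00000000.00000000
Count leading 1s
Prefix: /15


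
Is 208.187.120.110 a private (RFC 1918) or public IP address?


RFC 1918 private ranges:
  10.0.0.0/8 (10.0.0.0 - 10.255.255.255)
  172.16.0.0/12 (172.16.0.0 - 172.31.255.255)
  192.168.0.0/16 (192.168.0.0 - 192.168.255.255)
Public (not in any RFC 1918 range)
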